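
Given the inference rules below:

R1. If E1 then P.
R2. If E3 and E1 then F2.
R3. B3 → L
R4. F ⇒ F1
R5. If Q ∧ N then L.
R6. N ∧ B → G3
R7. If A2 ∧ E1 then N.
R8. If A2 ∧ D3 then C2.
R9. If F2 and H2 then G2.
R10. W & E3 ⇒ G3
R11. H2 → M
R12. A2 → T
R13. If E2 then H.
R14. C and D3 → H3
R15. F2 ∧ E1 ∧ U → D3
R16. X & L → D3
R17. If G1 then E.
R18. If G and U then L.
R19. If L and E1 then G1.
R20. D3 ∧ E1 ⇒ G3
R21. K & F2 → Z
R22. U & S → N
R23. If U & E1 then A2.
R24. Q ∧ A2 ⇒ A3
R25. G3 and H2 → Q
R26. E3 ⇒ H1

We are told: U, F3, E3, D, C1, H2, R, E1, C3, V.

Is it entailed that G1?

Yes

F2  (by R2: E3, E1)
D3  (by R15: F2, E1, U)
G3  (by R20: D3, E1)
A2  (by R23: U, E1)
Q  (by R25: G3, H2)
N  (by R7: A2, E1)
L  (by R5: Q, N)
G1  (by R19: L, E1)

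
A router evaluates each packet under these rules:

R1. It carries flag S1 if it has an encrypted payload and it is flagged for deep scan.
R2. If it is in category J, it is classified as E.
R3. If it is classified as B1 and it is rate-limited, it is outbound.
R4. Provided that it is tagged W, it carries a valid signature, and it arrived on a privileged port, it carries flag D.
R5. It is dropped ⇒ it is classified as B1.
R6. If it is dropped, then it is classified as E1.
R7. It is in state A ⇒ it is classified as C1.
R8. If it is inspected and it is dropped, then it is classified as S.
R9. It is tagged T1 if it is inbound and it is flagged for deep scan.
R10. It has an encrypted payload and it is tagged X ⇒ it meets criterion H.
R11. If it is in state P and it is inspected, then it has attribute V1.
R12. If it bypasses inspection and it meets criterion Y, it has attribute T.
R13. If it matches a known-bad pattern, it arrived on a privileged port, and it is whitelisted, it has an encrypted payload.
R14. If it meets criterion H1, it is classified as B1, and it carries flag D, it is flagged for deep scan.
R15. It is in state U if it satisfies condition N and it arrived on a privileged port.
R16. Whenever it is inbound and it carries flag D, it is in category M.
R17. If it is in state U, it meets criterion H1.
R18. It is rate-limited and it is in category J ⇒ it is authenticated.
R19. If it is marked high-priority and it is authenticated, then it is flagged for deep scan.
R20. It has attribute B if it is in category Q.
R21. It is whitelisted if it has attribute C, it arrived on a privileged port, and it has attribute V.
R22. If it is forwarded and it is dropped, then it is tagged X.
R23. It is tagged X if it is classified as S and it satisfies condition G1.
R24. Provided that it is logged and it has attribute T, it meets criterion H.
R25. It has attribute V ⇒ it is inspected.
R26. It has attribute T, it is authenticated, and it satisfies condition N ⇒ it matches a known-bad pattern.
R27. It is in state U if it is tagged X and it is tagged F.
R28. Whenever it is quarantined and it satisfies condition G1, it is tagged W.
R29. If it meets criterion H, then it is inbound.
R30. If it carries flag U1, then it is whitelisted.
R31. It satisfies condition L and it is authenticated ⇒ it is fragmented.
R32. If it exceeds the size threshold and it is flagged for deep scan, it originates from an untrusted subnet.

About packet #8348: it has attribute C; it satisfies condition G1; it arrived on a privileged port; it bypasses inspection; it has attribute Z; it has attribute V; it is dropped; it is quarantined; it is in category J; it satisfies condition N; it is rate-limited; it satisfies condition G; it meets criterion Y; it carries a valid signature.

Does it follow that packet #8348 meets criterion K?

Forward chaining from the given facts derives: is classified as E, is classified as B1, is classified as E1, has attribute T, is in state U, meets criterion H1, is authenticated, is whitelisted, is inspected, matches a known-bad pattern, is tagged W, is outbound, carries flag D, is classified as S, has an encrypted payload, is flagged for deep scan, is tagged X, carries flag S1, meets criterion H, is inbound, is tagged T1, is in category M.
No rule has "it meets criterion K" as its conclusion, and it is not among the given facts.

No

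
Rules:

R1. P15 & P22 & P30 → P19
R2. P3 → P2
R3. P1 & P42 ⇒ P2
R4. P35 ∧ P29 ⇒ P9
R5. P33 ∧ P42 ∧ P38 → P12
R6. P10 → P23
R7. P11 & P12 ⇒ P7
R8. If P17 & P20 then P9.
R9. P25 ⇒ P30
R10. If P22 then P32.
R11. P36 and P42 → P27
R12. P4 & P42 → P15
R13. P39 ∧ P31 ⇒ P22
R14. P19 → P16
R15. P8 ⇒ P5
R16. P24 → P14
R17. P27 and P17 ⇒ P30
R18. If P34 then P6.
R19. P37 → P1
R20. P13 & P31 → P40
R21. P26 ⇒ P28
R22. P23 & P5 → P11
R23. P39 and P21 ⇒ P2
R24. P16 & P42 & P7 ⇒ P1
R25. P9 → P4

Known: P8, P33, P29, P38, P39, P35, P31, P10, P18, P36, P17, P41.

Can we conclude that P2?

Forward chaining from the given facts derives: P9, P23, P22, P5, P11, P4, P32.
Rules concluding P2: R2 needs P3; R3 needs P1; R23 needs P21 — none of these are established.

No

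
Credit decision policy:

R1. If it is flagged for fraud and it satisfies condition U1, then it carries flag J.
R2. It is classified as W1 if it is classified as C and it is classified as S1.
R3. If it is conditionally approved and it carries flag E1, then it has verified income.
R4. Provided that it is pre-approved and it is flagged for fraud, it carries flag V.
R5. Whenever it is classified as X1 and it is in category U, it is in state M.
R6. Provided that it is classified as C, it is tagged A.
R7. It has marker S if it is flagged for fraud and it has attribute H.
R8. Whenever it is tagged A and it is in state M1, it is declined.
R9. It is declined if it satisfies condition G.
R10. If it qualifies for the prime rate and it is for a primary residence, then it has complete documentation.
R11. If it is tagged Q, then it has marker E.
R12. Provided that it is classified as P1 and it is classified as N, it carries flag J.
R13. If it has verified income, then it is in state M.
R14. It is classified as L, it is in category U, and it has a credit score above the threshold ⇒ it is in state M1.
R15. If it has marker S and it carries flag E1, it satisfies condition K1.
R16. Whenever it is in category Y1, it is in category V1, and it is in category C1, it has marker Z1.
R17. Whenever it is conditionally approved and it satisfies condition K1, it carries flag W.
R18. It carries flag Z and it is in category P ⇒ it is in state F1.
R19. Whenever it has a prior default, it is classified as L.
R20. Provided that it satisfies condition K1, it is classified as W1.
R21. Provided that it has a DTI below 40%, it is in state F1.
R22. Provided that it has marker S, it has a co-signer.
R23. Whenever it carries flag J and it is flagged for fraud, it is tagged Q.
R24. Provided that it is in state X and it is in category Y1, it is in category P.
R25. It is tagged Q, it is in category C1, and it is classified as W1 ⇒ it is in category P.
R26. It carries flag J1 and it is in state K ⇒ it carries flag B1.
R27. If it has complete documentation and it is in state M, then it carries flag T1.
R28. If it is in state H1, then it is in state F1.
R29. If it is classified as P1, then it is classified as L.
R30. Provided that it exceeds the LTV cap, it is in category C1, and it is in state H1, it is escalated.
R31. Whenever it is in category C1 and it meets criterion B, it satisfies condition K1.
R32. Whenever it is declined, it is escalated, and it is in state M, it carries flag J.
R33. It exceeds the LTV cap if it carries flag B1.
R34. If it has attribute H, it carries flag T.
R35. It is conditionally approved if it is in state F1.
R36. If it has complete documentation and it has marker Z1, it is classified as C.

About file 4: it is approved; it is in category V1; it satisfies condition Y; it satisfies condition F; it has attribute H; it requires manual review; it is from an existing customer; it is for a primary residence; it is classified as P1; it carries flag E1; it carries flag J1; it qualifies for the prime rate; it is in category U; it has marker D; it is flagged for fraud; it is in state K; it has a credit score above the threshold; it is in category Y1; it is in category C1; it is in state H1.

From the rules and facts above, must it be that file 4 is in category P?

By R7 (it is flagged for fraud, it has attribute H): it has marker S.
By R10 (it qualifies for the prime rate, it is for a primary residence): it has complete documentation.
By R15 (it has marker S, it carries flag E1): it satisfies condition K1.
By R16 (it is in category Y1, it is in category V1, it is in category C1): it has marker Z1.
By R20 (it satisfies condition K1): it is classified as W1.
By R26 (it carries flag J1, it is in state K): it carries flag B1.
By R28 (it is in state H1): it is in state F1.
By R29 (it is classified as P1): it is classified as L.
By R33 (it carries flag B1): it exceeds the LTV cap.
By R35 (it is in state F1): it is conditionally approved.
By R36 (it has complete documentation, it has marker Z1): it is classified as C.
By R3 (it is conditionally approved, it carries flag E1): it has verified income.
By R6 (it is classified as C): it is tagged A.
By R13 (it has verified income): it is in state M.
By R14 (it is classified as L, it is in category U, it has a credit score above the threshold): it is in state M1.
By R30 (it exceeds the LTV cap, it is in category C1, it is in state H1): it is escalated.
By R8 (it is tagged A, it is in state M1): it is declined.
By R32 (it is declined, it is escalated, it is in state M): it carries flag J.
By R23 (it carries flag J, it is flagged for fraud): it is tagged Q.
By R25 (it is tagged Q, it is in category C1, it is classified as W1): it is in category P.

Yes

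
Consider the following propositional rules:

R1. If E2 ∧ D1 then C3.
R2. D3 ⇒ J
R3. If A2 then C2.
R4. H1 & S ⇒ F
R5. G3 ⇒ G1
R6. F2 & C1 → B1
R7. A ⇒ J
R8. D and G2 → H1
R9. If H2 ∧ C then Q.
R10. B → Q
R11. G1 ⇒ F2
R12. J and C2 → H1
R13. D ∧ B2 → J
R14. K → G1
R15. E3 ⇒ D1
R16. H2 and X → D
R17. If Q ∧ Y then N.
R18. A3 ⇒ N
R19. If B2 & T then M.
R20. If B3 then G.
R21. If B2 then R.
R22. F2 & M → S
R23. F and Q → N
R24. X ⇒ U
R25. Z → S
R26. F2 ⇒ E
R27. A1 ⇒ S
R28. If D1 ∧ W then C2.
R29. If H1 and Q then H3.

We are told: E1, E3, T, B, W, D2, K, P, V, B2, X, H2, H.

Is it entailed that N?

Yes

Q  (by R10: B)
G1  (by R14: K)
D1  (by R15: E3)
D  (by R16: H2, X)
M  (by R19: B2, T)
C2  (by R28: D1, W)
F2  (by R11: G1)
J  (by R13: D, B2)
S  (by R22: F2, M)
H1  (by R12: J, C2)
F  (by R4: H1, S)
N  (by R23: F, Q)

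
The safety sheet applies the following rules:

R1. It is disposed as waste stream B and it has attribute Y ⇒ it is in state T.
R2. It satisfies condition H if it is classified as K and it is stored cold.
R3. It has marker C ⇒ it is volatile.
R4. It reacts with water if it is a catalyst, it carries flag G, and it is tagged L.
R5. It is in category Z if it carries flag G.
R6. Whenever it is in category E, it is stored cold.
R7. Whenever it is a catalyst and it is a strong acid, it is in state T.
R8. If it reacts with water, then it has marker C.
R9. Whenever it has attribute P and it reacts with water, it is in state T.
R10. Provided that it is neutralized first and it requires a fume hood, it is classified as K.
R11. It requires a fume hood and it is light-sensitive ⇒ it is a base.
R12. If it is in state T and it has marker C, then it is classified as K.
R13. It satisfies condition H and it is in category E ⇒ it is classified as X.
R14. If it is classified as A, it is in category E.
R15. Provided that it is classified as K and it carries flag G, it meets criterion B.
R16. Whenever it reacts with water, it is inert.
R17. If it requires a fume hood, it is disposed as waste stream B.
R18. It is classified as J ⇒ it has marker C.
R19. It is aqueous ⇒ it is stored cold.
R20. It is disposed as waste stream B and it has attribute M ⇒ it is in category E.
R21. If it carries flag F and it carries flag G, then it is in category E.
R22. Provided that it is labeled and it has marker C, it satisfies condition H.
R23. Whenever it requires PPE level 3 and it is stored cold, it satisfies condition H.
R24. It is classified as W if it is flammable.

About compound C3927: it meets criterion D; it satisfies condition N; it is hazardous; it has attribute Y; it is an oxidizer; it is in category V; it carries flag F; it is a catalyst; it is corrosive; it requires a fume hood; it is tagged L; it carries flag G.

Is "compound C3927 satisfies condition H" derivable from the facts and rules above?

Yes

By R4 (it is a catalyst, it carries flag G, it is tagged L): it reacts with water.
By R8 (it reacts with water): it has marker C.
By R17 (it requires a fume hood): it is disposed as waste stream B.
By R21 (it carries flag F, it carries flag G): it is in category E.
By R1 (it is disposed as waste stream B, it has attribute Y): it is in state T.
By R6 (it is in category E): it is stored cold.
By R12 (it is in state T, it has marker C): it is classified as K.
By R2 (it is classified as K, it is stored cold): it satisfies condition H.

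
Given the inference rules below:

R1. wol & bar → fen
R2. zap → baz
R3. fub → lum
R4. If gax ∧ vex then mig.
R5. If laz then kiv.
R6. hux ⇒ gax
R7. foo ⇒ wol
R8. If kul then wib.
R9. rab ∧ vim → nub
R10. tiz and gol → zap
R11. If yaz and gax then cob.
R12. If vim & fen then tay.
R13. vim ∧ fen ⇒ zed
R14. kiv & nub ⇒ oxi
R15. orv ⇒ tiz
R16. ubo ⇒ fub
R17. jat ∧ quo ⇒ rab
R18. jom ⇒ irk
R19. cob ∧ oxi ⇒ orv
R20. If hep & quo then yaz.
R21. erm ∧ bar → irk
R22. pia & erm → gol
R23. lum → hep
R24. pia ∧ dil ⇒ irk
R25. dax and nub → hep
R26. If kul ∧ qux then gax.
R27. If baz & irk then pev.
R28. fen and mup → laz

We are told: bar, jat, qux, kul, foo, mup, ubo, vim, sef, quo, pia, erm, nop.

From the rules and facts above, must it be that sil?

No

Forward chaining from the given facts derives: wol, wib, fub, rab, irk, gol, gax, fen, lum, nub, tay, zed, hep, laz, kiv, oxi, yaz, cob, orv, tiz, zap, baz, pev.
No rule has sil as its conclusion, and it is not among the given facts.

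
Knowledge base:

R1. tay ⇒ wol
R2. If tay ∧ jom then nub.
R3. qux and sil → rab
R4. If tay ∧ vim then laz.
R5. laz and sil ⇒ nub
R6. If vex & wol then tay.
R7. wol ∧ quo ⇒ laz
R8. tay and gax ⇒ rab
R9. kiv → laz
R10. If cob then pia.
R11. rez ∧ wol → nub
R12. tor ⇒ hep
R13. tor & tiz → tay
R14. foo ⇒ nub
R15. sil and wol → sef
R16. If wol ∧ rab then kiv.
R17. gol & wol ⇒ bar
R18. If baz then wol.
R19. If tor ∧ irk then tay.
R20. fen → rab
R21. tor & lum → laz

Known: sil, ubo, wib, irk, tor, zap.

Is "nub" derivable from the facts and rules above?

Forward chaining from the given facts derives: hep, tay, wol, sef.
Rules concluding nub: R2 needs jom; R5 needs laz; R11 needs rez; R14 needs foo — none of these are established.

No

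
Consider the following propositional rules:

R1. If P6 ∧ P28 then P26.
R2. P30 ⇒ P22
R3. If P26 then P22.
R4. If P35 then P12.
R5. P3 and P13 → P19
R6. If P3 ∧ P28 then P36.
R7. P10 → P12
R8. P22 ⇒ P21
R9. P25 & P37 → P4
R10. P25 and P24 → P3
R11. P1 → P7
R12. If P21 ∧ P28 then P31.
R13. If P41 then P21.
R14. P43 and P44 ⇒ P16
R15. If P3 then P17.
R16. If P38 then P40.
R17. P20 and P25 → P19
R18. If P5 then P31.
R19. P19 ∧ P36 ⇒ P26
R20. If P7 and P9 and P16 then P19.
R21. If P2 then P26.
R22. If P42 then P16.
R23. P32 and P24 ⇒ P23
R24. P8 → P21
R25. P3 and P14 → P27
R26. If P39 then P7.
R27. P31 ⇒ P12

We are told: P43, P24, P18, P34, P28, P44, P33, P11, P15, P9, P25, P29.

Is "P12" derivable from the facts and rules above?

No

Forward chaining from the given facts derives: P3, P16, P17, P36.
Rules concluding P12: R4 needs P35; R7 needs P10; R27 needs P31 — none of these are established.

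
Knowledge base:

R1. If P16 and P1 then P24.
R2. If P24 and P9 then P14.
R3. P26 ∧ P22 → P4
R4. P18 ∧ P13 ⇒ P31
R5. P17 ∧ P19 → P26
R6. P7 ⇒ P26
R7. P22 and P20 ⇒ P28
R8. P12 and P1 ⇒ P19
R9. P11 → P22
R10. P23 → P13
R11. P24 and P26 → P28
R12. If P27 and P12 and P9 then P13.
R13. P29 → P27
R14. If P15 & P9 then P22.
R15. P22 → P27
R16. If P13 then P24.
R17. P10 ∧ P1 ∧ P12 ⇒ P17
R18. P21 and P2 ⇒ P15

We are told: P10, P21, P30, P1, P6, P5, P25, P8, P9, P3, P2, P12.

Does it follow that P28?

P19  (by R8: P12, P1)
P17  (by R17: P10, P1, P12)
P15  (by R18: P21, P2)
P26  (by R5: P17, P19)
P22  (by R14: P15, P9)
P27  (by R15: P22)
P13  (by R12: P27, P12, P9)
P24  (by R16: P13)
P28  (by R11: P24, P26)

Yes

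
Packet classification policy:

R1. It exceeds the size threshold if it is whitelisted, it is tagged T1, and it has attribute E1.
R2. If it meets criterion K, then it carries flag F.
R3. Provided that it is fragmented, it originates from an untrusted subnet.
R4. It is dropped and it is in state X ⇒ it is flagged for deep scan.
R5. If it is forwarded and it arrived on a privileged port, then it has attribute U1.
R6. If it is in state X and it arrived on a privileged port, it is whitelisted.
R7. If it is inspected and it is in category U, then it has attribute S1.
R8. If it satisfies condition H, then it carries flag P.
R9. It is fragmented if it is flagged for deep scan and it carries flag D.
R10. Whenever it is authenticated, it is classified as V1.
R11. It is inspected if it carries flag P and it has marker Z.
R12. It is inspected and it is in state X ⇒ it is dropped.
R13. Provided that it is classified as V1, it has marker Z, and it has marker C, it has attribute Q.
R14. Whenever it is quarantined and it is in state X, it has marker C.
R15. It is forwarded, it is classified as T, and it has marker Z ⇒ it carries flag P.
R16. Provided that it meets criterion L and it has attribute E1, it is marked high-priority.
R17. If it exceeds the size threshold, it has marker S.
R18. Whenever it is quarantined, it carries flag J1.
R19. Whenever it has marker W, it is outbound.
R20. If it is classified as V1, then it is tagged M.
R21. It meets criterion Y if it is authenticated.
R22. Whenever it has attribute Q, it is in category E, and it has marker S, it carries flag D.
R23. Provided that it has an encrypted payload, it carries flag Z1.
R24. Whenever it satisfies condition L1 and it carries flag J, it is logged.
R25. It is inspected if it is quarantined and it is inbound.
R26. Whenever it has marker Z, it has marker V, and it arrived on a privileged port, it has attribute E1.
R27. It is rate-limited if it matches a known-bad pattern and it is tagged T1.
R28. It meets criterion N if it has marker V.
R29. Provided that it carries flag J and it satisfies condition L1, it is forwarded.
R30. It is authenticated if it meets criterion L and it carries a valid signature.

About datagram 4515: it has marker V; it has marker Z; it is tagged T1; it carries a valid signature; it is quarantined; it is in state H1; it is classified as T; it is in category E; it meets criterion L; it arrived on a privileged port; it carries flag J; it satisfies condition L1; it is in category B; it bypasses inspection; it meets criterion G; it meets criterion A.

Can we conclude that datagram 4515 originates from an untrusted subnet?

Forward chaining from the given facts derives: carries flag J1, is logged, has attribute E1, meets criterion N, is forwarded, is authenticated, has attribute U1, is classified as V1, carries flag P, is marked high-priority, is tagged M, meets criterion Y, is inspected.
The only rule concluding "it originates from an untrusted subnet" is R3, which needs "it is fragmented"; that is never established.

No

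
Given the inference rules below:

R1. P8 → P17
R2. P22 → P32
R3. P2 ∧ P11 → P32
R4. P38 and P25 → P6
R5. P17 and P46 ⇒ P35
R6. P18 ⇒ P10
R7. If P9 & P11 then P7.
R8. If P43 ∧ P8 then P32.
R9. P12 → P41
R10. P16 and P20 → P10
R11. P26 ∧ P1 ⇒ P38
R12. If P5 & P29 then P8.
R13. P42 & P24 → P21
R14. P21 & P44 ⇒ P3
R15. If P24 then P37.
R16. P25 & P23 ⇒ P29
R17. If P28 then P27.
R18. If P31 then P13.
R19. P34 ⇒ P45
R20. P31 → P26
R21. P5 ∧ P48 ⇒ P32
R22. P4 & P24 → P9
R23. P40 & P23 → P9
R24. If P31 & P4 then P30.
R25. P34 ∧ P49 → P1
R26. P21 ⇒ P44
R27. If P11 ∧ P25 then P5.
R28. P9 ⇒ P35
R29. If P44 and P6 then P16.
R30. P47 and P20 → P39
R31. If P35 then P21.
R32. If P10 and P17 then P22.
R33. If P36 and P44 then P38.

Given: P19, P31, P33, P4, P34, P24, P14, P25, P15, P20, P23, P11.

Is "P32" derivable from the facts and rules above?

Forward chaining from the given facts derives: P37, P29, P13, P45, P26, P9, P30, P5, P35, P21, P7, P8, P44, P17, P3.
Rules concluding P32: R2 needs P22; R3 needs P2; R8 needs P43; R21 needs P48 — none of these are established.

No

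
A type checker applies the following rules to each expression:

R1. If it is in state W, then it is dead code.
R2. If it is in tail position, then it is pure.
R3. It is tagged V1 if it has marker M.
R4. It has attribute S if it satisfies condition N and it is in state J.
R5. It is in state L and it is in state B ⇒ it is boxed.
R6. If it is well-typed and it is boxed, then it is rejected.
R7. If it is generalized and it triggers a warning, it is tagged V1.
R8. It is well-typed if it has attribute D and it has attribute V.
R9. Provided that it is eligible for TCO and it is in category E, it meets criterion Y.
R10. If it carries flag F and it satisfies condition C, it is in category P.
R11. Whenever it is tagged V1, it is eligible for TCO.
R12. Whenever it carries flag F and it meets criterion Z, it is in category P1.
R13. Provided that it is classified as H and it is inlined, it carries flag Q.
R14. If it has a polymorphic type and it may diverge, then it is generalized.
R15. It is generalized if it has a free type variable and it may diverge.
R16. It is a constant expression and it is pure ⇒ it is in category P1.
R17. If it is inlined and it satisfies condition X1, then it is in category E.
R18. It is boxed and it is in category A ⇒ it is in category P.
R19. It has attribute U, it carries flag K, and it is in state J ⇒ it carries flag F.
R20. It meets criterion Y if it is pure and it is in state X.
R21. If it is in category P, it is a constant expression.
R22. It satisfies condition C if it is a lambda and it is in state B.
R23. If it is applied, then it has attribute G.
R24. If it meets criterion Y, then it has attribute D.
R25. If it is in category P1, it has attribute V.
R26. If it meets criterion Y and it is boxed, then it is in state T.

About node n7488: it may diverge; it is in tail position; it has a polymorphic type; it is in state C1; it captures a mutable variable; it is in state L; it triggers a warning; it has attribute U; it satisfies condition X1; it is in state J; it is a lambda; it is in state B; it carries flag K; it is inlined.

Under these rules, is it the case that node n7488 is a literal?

Forward chaining from the given facts derives: is pure, is boxed, is generalized, is in category E, carries flag F, satisfies condition C, is tagged V1, is in category P, is eligible for TCO, is a constant expression, meets criterion Y, is in category P1, has attribute D, has attribute V, is in state T, is well-typed, is rejected.
No rule has "it is a literal" as its conclusion, and it is not among the given facts.

No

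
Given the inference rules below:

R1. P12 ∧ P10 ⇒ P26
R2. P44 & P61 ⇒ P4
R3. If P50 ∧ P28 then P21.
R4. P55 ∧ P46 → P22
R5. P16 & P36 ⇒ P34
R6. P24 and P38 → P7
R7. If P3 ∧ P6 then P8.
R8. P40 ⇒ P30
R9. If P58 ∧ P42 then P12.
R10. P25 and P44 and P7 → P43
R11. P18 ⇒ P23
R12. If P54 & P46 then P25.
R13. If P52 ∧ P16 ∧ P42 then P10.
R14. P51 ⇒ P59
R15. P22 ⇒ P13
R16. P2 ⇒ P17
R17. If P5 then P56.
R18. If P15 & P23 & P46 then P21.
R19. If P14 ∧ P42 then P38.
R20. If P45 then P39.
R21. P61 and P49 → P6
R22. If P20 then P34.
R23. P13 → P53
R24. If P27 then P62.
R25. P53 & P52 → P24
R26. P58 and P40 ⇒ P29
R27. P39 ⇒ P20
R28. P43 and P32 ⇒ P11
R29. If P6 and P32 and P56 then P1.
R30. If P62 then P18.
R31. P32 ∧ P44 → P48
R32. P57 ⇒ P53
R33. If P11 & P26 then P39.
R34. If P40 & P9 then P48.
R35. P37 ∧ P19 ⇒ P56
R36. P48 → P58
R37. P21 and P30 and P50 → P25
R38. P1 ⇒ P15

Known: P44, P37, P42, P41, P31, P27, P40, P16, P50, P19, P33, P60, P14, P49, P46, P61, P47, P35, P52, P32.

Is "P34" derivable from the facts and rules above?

Forward chaining from the given facts derives: P4, P30, P10, P38, P6, P62, P18, P48, P56, P58, P12, P23, P29, P1, P15, P26, P21, P25.
Rules concluding P34: R5 needs P36; R22 needs P20 — none of these are established.

No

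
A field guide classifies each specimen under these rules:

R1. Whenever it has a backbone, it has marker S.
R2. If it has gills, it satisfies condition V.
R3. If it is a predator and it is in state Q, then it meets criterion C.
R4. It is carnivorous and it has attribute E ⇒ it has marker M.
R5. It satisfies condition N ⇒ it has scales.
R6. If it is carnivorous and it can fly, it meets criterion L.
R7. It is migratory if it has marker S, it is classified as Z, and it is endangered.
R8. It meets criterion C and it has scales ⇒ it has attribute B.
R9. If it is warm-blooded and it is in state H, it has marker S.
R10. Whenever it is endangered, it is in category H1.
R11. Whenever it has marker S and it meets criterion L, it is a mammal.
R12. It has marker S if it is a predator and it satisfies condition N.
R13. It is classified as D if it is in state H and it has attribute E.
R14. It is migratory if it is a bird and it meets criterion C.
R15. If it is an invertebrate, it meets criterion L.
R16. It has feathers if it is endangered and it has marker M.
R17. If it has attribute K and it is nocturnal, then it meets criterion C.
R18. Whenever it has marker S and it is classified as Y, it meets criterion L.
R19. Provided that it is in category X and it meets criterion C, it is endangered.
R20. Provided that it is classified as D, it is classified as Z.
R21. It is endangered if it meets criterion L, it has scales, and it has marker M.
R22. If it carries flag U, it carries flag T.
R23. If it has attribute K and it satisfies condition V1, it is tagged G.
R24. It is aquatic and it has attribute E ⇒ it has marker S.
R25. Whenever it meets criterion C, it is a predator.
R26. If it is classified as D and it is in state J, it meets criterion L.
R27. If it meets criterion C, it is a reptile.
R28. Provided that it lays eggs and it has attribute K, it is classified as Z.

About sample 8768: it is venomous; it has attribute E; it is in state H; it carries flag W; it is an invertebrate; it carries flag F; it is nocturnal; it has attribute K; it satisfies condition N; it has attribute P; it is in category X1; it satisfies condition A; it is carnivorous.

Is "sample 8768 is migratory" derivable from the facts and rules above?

By R4 (it is carnivorous, it has attribute E): it has marker M.
By R5 (it satisfies condition N): it has scales.
By R13 (it is in state H, it has attribute E): it is classified as D.
By R15 (it is an invertebrate): it meets criterion L.
By R17 (it has attribute K, it is nocturnal): it meets criterion C.
By R20 (it is classified as D): it is classified as Z.
By R21 (it meets criterion L, it has scales, it has marker M): it is endangered.
By R25 (it meets criterion C): it is a predator.
By R12 (it is a predator, it satisfies condition N): it has marker S.
By R7 (it has marker S, it is classified as Z, it is endangered): it is migratory.

Yes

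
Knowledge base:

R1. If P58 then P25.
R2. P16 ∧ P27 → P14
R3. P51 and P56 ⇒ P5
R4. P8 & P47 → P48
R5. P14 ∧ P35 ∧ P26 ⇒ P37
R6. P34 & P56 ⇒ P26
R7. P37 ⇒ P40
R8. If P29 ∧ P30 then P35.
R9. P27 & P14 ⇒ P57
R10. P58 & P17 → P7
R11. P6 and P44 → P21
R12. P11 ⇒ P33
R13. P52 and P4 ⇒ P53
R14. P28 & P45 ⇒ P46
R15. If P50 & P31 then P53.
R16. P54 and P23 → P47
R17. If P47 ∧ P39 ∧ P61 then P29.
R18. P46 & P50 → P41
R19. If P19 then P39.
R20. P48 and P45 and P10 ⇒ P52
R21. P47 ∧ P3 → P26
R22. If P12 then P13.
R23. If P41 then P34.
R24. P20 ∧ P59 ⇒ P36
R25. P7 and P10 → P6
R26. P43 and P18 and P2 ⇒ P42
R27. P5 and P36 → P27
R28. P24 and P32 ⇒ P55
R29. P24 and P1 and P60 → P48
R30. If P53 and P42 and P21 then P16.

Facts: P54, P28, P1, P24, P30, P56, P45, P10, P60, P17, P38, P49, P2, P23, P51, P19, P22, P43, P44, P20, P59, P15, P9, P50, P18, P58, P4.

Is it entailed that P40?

No

Forward chaining from the given facts derives: P25, P5, P7, P46, P47, P41, P39, P34, P36, P6, P42, P27, P48, P26, P21, P52, P53, P16, P14, P57.
The only rule concluding P40 is R7, which needs P37; that is never established.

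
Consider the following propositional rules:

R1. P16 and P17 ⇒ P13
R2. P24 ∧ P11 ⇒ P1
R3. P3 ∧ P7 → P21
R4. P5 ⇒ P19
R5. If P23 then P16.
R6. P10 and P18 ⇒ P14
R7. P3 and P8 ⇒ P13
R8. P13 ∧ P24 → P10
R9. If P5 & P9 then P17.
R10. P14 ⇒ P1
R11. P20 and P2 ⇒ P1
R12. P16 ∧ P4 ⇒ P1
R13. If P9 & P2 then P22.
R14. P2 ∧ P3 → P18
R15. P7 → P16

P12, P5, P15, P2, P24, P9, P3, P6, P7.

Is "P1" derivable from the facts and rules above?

Yes

P17  (by R9: P5, P9)
P18  (by R14: P2, P3)
P16  (by R15: P7)
P13  (by R1: P16, P17)
P10  (by R8: P13, P24)
P14  (by R6: P10, P18)
P1  (by R10: P14)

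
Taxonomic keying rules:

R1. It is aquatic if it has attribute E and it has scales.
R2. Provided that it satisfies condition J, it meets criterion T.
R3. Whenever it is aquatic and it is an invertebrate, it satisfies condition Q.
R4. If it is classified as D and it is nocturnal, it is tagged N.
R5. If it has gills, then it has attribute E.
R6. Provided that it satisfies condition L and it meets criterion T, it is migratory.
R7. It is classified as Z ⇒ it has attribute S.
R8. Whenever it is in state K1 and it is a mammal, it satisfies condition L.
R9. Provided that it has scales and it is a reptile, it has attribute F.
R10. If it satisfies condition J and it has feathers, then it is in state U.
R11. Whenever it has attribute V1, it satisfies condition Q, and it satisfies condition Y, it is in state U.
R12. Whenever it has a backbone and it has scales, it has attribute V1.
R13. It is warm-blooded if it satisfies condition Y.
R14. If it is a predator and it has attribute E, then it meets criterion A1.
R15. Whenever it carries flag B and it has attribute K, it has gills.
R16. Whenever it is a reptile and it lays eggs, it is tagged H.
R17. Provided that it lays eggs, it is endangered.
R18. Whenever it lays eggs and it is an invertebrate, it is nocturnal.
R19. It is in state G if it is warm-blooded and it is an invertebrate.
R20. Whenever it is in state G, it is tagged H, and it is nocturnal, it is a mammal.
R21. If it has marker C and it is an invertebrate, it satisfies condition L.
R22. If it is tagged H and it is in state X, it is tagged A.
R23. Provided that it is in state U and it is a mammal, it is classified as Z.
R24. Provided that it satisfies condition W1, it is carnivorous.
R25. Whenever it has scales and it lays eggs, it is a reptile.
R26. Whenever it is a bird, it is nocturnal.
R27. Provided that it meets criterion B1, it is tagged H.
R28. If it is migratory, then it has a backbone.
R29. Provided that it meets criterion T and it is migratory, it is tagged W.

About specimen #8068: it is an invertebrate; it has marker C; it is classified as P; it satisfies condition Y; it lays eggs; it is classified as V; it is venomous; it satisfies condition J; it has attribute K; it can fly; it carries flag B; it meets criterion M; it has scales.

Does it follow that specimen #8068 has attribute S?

Yes

By R2 (it satisfies condition J): it meets criterion T.
By R13 (it satisfies condition Y): it is warm-blooded.
By R15 (it carries flag B, it has attribute K): it has gills.
By R18 (it lays eggs, it is an invertebrate): it is nocturnal.
By R19 (it is warm-blooded, it is an invertebrate): it is in state G.
By R21 (it has marker C, it is an invertebrate): it satisfies condition L.
By R25 (it has scales, it lays eggs): it is a reptile.
By R5 (it has gills): it has attribute E.
By R6 (it satisfies condition L, it meets criterion T): it is migratory.
By R16 (it is a reptile, it lays eggs): it is tagged H.
By R20 (it is in state G, it is tagged H, it is nocturnal): it is a mammal.
By R28 (it is migratory): it has a backbone.
By R1 (it has attribute E, it has scales): it is aquatic.
By R3 (it is aquatic, it is an invertebrate): it satisfies condition Q.
By R12 (it has a backbone, it has scales): it has attribute V1.
By R11 (it has attribute V1, it satisfies condition Q, it satisfies condition Y): it is in state U.
By R23 (it is in state U, it is a mammal): it is classified as Z.
By R7 (it is classified as Z): it has attribute S.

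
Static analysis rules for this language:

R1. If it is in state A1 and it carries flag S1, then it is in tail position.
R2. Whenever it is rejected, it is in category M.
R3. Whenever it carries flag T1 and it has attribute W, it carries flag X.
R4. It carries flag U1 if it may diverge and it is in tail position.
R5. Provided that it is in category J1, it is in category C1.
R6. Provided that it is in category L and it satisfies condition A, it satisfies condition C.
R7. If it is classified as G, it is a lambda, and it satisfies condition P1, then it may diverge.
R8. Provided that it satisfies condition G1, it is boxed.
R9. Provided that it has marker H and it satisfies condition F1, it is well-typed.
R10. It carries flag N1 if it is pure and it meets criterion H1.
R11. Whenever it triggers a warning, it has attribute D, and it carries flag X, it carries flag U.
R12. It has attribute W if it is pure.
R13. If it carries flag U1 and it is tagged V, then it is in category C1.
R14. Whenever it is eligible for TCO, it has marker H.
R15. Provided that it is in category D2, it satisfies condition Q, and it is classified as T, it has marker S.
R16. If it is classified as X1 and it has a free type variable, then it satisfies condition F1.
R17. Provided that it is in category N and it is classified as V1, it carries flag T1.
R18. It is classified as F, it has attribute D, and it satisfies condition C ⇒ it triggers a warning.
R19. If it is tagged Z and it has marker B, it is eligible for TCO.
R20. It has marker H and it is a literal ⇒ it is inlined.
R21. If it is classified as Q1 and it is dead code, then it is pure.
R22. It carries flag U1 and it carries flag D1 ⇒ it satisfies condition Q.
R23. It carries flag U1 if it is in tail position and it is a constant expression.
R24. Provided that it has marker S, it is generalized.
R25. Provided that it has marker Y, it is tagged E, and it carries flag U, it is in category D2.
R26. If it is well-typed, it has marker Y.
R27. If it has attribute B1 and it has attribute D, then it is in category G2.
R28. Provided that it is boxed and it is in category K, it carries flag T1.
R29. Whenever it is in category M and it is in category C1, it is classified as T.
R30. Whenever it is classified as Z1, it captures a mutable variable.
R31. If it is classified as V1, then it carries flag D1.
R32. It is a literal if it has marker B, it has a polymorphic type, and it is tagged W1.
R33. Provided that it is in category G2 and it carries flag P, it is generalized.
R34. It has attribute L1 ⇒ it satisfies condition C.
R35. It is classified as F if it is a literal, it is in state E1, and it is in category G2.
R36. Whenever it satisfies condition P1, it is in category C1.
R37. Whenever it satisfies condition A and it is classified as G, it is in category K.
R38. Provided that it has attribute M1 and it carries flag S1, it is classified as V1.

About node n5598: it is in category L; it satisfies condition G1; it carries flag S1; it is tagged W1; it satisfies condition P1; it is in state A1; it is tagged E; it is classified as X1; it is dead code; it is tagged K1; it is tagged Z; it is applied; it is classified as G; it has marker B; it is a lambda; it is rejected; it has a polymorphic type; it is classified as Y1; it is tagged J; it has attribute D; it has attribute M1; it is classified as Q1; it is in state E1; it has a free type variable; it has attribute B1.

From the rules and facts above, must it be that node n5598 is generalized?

Forward chaining from the given facts derives: is in tail position, is in category M, may diverge, is boxed, satisfies condition F1, is eligible for TCO, is pure, is in category G2, is a literal, is classified as F, is in category C1, is classified as V1, carries flag U1, has attribute W, has marker H, is inlined, is classified as T, carries flag D1, is well-typed, satisfies condition Q, has marker Y.
Rules concluding "it is generalized": R24 needs "it has marker S"; R33 needs "it carries flag P" — none of these are established.

No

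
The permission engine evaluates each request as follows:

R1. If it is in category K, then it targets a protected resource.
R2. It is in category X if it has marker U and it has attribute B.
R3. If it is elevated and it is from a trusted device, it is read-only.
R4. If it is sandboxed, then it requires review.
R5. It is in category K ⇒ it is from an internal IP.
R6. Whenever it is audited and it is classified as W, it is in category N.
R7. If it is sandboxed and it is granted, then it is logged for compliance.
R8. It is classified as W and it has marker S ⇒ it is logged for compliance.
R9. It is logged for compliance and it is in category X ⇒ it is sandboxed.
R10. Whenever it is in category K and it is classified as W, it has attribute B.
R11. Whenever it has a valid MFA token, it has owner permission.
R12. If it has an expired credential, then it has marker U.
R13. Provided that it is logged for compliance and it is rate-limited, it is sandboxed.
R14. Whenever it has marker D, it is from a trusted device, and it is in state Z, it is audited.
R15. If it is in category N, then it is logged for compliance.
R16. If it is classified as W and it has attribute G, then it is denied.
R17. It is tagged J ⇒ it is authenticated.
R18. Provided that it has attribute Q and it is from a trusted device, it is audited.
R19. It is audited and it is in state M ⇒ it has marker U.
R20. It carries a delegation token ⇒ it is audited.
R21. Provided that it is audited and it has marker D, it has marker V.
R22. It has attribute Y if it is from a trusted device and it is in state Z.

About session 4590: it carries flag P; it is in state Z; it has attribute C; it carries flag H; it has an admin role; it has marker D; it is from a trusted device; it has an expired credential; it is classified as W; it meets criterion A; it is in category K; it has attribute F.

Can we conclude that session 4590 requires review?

By R10 (it is in category K, it is classified as W): it has attribute B.
By R12 (it has an expired credential): it has marker U.
By R14 (it has marker D, it is from a trusted device, it is in state Z): it is audited.
By R2 (it has marker U, it has attribute B): it is in category X.
By R6 (it is audited, it is classified as W): it is in category N.
By R15 (it is in category N): it is logged for compliance.
By R9 (it is logged for compliance, it is in category X): it is sandboxed.
By R4 (it is sandboxed): it requires review.

Yes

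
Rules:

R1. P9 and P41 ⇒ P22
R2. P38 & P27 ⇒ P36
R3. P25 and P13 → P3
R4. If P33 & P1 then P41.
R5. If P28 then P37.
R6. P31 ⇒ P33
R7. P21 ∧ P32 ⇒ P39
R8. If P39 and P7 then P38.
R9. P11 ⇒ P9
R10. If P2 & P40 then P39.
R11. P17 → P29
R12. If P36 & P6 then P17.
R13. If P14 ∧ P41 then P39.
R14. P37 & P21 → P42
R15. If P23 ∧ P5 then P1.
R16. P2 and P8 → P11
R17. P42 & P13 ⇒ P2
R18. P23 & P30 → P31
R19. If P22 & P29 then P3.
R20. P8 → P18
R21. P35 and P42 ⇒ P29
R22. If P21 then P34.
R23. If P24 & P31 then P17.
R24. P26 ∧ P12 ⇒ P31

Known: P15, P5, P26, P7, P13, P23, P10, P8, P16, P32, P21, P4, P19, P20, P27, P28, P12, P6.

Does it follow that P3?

Yes

P37  (by R5: P28)
P39  (by R7: P21, P32)
P38  (by R8: P39, P7)
P42  (by R14: P37, P21)
P1  (by R15: P23, P5)
P2  (by R17: P42, P13)
P31  (by R24: P26, P12)
P36  (by R2: P38, P27)
P33  (by R6: P31)
P17  (by R12: P36, P6)
P11  (by R16: P2, P8)
P41  (by R4: P33, P1)
P9  (by R9: P11)
P29  (by R11: P17)
P22  (by R1: P9, P41)
P3  (by R19: P22, P29)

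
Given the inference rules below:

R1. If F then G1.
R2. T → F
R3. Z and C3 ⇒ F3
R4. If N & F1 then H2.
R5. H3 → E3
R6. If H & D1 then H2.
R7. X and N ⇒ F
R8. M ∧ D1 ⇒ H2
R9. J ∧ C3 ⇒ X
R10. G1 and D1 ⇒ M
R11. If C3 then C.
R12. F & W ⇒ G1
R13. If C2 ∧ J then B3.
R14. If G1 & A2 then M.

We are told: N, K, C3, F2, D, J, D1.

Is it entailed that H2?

X  (by R9: J, C3)
F  (by R7: X, N)
G1  (by R1: F)
M  (by R10: G1, D1)
H2  (by R8: M, D1)

Yes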